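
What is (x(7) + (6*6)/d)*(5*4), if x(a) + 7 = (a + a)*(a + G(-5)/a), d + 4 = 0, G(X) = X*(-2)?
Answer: 2040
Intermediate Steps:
G(X) = -2*X
d = -4 (d = -4 + 0 = -4)
x(a) = -7 + 2*a*(a + 10/a) (x(a) = -7 + (a + a)*(a + (-2*(-5))/a) = -7 + (2*a)*(a + 10/a) = -7 + 2*a*(a + 10/a))
(x(7) + (6*6)/d)*(5*4) = ((13 + 2*7²) + (6*6)/(-4))*(5*4) = ((13 + 2*49) + 36*(-¼))*20 = ((13 + 98) - 9)*20 = (111 - 9)*20 = 102*20 = 2040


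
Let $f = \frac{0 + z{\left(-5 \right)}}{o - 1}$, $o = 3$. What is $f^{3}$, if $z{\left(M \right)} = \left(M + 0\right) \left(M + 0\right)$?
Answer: $\frac{15625}{8} \approx 1953.1$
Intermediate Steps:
$z{\left(M \right)} = M^{2}$ ($z{\left(M \right)} = M M = M^{2}$)
$f = \frac{25}{2}$ ($f = \frac{0 + \left(-5\right)^{2}}{3 - 1} = \frac{0 + 25}{2} = 25 \cdot \frac{1}{2} = \frac{25}{2} \approx 12.5$)
$f^{3} = \left(\frac{25}{2}\right)^{3} = \frac{15625}{8}$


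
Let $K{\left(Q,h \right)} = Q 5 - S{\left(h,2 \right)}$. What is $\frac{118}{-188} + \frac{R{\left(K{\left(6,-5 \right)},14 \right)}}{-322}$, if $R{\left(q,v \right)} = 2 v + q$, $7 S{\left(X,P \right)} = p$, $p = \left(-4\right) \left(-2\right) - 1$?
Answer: $- \frac{6089}{7567} \approx -0.80468$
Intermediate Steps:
$p = 7$ ($p = 8 - 1 = 7$)
$S{\left(X,P \right)} = 1$ ($S{\left(X,P \right)} = \frac{1}{7} \cdot 7 = 1$)
$K{\left(Q,h \right)} = -1 + 5 Q$ ($K{\left(Q,h \right)} = Q 5 - 1 = 5 Q - 1 = -1 + 5 Q$)
$R{\left(q,v \right)} = q + 2 v$
$\frac{118}{-188} + \frac{R{\left(K{\left(6,-5 \right)},14 \right)}}{-322} = \frac{118}{-188} + \frac{\left(-1 + 5 \cdot 6\right) + 2 \cdot 14}{-322} = 118 \left(- \frac{1}{188}\right) + \left(\left(-1 + 30\right) + 28\right) \left(- \frac{1}{322}\right) = - \frac{59}{94} + \left(29 + 28\right) \left(- \frac{1}{322}\right) = - \frac{59}{94} + 57 \left(- \frac{1}{322}\right) = - \frac{59}{94} - \frac{57}{322} = - \frac{6089}{7567}$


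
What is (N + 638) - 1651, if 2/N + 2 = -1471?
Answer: -1492151/1473 ≈ -1013.0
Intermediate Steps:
N = -2/1473 (N = 2/(-2 - 1471) = 2/(-1473) = 2*(-1/1473) = -2/1473 ≈ -0.0013578)
(N + 638) - 1651 = (-2/1473 + 638) - 1651 = 939772/1473 - 1651 = -1492151/1473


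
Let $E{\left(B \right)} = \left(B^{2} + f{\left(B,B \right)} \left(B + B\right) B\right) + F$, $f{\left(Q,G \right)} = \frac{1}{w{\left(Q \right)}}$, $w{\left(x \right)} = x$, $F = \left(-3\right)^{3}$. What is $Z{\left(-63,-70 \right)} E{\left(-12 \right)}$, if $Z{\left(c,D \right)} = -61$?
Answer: $-5673$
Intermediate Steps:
$F = -27$
$f{\left(Q,G \right)} = \frac{1}{Q}$
$E{\left(B \right)} = -27 + B^{2} + 2 B$ ($E{\left(B \right)} = \left(B^{2} + \frac{B + B}{B} B\right) - 27 = \left(B^{2} + \frac{2 B}{B} B\right) - 27 = \left(B^{2} + 2 B\right) - 27 = -27 + B^{2} + 2 B$)
$Z{\left(-63,-70 \right)} E{\left(-12 \right)} = - 61 \left(-27 + \left(-12\right)^{2} + 2 \left(-12\right)\right) = - 61 \left(-27 + 144 - 24\right) = \left(-61\right) 93 = -5673$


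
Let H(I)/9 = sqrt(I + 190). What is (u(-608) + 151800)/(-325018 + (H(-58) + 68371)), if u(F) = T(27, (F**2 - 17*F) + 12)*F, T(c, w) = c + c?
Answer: -3392531144/7318630213 - 237936*sqrt(33)/7318630213 ≈ -0.46373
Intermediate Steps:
T(c, w) = 2*c
H(I) = 9*sqrt(190 + I) (H(I) = 9*sqrt(I + 190) = 9*sqrt(190 + I))
u(F) = 54*F (u(F) = (2*27)*F = 54*F)
(u(-608) + 151800)/(-325018 + (H(-58) + 68371)) = (54*(-608) + 151800)/(-325018 + (9*sqrt(190 - 58) + 68371)) = (-32832 + 151800)/(-325018 + (9*sqrt(132) + 68371)) = 118968/(-325018 + (9*(2*sqrt(33)) + 68371)) = 118968/(-325018 + (18*sqrt(33) + 68371)) = 118968/(-325018 + (68371 + 18*sqrt(33))) = 118968/(-256647 + 18*sqrt(33))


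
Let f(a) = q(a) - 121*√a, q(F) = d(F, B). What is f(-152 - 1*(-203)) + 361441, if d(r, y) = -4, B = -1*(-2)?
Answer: 361437 - 121*√51 ≈ 3.6057e+5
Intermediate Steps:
B = 2
q(F) = -4
f(a) = -4 - 121*√a
f(-152 - 1*(-203)) + 361441 = (-4 - 121*√(-152 - 1*(-203))) + 361441 = (-4 - 121*√(-152 + 203)) + 361441 = (-4 - 121*√51) + 361441 = 361437 - 121*√51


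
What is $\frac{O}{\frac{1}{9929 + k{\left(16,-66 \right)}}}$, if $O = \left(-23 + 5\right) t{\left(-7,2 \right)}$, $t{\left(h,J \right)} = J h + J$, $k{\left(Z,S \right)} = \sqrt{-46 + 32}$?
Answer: $2144664 + 216 i \sqrt{14} \approx 2.1447 \cdot 10^{6} + 808.2 i$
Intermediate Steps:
$k{\left(Z,S \right)} = i \sqrt{14}$ ($k{\left(Z,S \right)} = \sqrt{-14} = i \sqrt{14}$)
$t{\left(h,J \right)} = J + J h$
$O = 216$ ($O = \left(-23 + 5\right) 2 \left(1 - 7\right) = - 18 \cdot 2 \left(-6\right) = \left(-18\right) \left(-12\right) = 216$)
$\frac{O}{\frac{1}{9929 + k{\left(16,-66 \right)}}} = \frac{216}{\frac{1}{9929 + i \sqrt{14}}} = 216 \left(9929 + i \sqrt{14}\right) = 2144664 + 216 i \sqrt{14}$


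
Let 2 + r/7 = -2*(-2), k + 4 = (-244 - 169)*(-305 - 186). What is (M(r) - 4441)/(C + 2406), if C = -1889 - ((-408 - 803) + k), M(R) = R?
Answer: 4427/201051 ≈ 0.022019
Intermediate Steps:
k = 202779 (k = -4 + (-244 - 169)*(-305 - 186) = -4 - 413*(-491) = -4 + 202783 = 202779)
r = 14 (r = -14 + 7*(-2*(-2)) = -14 + 7*4 = -14 + 28 = 14)
C = -203457 (C = -1889 - ((-408 - 803) + 202779) = -1889 - (-1211 + 202779) = -1889 - 1*201568 = -1889 - 201568 = -203457)
(M(r) - 4441)/(C + 2406) = (14 - 4441)/(-203457 + 2406) = -4427/(-201051) = -4427*(-1/201051) = 4427/201051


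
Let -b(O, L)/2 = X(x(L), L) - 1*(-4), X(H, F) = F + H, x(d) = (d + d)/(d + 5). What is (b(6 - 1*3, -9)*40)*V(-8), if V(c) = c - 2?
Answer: -400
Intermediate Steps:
V(c) = -2 + c
x(d) = 2*d/(5 + d) (x(d) = (2*d)/(5 + d) = 2*d/(5 + d))
b(O, L) = -8 - 2*L - 4*L/(5 + L) (b(O, L) = -2*((L + 2*L/(5 + L)) - 1*(-4)) = -2*((L + 2*L/(5 + L)) + 4) = -2*(4 + L + 2*L/(5 + L)) = -8 - 2*L - 4*L/(5 + L))
(b(6 - 1*3, -9)*40)*V(-8) = ((2*(-20 - 1*(-9)² - 11*(-9))/(5 - 9))*40)*(-2 - 8) = ((2*(-20 - 1*81 + 99)/(-4))*40)*(-10) = ((2*(-¼)*(-20 - 81 + 99))*40)*(-10) = ((2*(-¼)*(-2))*40)*(-10) = (1*40)*(-10) = 40*(-10) = -400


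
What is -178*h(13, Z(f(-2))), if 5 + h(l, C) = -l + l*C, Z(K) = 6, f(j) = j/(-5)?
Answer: -10680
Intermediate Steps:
f(j) = -j/5 (f(j) = j*(-⅕) = -j/5)
h(l, C) = -5 - l + C*l (h(l, C) = -5 + (-l + l*C) = -5 + (-l + C*l) = -5 - l + C*l)
-178*h(13, Z(f(-2))) = -178*(-5 - 1*13 + 6*13) = -178*(-5 - 13 + 78) = -178*60 = -10680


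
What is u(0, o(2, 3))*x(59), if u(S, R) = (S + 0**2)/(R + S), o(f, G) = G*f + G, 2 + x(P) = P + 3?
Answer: 0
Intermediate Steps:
x(P) = 1 + P (x(P) = -2 + (P + 3) = -2 + (3 + P) = 1 + P)
o(f, G) = G + G*f
u(S, R) = S/(R + S) (u(S, R) = (S + 0)/(R + S) = S/(R + S))
u(0, o(2, 3))*x(59) = (0/(3*(1 + 2) + 0))*(1 + 59) = (0/(3*3 + 0))*60 = (0/(9 + 0))*60 = (0/9)*60 = (0*(1/9))*60 = 0*60 = 0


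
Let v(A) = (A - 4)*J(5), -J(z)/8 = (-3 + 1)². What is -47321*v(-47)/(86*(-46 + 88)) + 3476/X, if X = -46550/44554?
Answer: -24728254836/1000825 ≈ -24708.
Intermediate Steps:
J(z) = -32 (J(z) = -8*(-3 + 1)² = -8*(-2)² = -8*4 = -32)
X = -23275/22277 (X = -46550*1/44554 = -23275/22277 ≈ -1.0448)
v(A) = 128 - 32*A (v(A) = (A - 4)*(-32) = (-4 + A)*(-32) = 128 - 32*A)
-47321*v(-47)/(86*(-46 + 88)) + 3476/X = -47321*(128 - 32*(-47))/(86*(-46 + 88)) + 3476/(-23275/22277) = -47321/((42*86)/(128 + 1504)) + 3476*(-22277/23275) = -47321/(3612/1632) - 77434852/23275 = -47321/(3612*(1/1632)) - 77434852/23275 = -47321/301/136 - 77434852/23275 = -47321*136/301 - 77434852/23275 = -6435656/301 - 77434852/23275 = -24728254836/1000825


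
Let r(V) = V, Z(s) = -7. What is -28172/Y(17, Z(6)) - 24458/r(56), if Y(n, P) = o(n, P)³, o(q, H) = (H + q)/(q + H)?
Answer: -114435/4 ≈ -28609.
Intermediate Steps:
o(q, H) = 1 (o(q, H) = (H + q)/(H + q) = 1)
Y(n, P) = 1 (Y(n, P) = 1³ = 1)
-28172/Y(17, Z(6)) - 24458/r(56) = -28172/1 - 24458/56 = -28172*1 - 24458*1/56 = -28172 - 1747/4 = -114435/4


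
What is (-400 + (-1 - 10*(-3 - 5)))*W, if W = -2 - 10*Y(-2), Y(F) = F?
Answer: -5778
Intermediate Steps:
W = 18 (W = -2 - 10*(-2) = -2 + 20 = 18)
(-400 + (-1 - 10*(-3 - 5)))*W = (-400 + (-1 - 10*(-3 - 5)))*18 = (-400 + (-1 - 10*(-8)))*18 = (-400 + (-1 + 80))*18 = (-400 + 79)*18 = -321*18 = -5778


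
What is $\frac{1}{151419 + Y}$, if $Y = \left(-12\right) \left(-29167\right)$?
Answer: $\frac{1}{501423} \approx 1.9943 \cdot 10^{-6}$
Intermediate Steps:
$Y = 350004$
$\frac{1}{151419 + Y} = \frac{1}{151419 + 350004} = \frac{1}{501423}$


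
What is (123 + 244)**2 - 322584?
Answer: -187895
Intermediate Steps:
(123 + 244)**2 - 322584 = 367**2 - 322584 = 134689 - 322584 = -187895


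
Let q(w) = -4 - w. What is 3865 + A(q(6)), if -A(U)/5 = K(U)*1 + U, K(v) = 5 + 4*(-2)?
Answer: 3930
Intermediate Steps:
K(v) = -3 (K(v) = 5 - 8 = -3)
A(U) = 15 - 5*U (A(U) = -5*(-3*1 + U) = -5*(-3 + U) = 15 - 5*U)
3865 + A(q(6)) = 3865 + (15 - 5*(-4 - 1*6)) = 3865 + (15 - 5*(-4 - 6)) = 3865 + (15 - 5*(-10)) = 3865 + (15 + 50) = 3865 + 65 = 3930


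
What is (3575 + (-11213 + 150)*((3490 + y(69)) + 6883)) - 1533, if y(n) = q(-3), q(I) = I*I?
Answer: -114854024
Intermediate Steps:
q(I) = I²
y(n) = 9 (y(n) = (-3)² = 9)
(3575 + (-11213 + 150)*((3490 + y(69)) + 6883)) - 1533 = (3575 + (-11213 + 150)*((3490 + 9) + 6883)) - 1533 = (3575 - 11063*(3499 + 6883)) - 1533 = (3575 - 11063*10382) - 1533 = (3575 - 114856066) - 1533 = -114852491 - 1533 = -114854024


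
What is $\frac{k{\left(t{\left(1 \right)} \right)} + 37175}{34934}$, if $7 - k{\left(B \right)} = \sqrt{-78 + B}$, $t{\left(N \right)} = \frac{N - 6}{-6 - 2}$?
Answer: $\frac{18591}{17467} - \frac{i \sqrt{1238}}{139736} \approx 1.0644 - 0.0002518 i$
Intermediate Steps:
$t{\left(N \right)} = \frac{3}{4} - \frac{N}{8}$ ($t{\left(N \right)} = \frac{-6 + N}{-8} = \left(-6 + N\right) \left(- \frac{1}{8}\right) = \frac{3}{4} - \frac{N}{8}$)
$k{\left(B \right)} = 7 - \sqrt{-78 + B}$
$\frac{k{\left(t{\left(1 \right)} \right)} + 37175}{34934} = \frac{\left(7 - \sqrt{-78 + \left(\frac{3}{4} - \frac{1}{8}\right)}\right) + 37175}{34934} = \left(\left(7 - \sqrt{-78 + \left(\frac{3}{4} - \frac{1}{8}\right)}\right) + 37175\right) \frac{1}{34934} = \left(\left(7 - \sqrt{-78 + \frac{5}{8}}\right) + 37175\right) \frac{1}{34934} = \left(\left(7 - \sqrt{- \frac{619}{8}}\right) + 37175\right) \frac{1}{34934} = \left(\left(7 - \frac{i \sqrt{1238}}{4}\right) + 37175\right) \frac{1}{34934} = \left(37182 - \frac{i \sqrt{1238}}{4}\right) \frac{1}{34934} = \frac{18591}{17467} - \frac{i \sqrt{1238}}{139736}$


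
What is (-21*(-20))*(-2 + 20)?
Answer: 7560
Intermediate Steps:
(-21*(-20))*(-2 + 20) = 420*18 = 7560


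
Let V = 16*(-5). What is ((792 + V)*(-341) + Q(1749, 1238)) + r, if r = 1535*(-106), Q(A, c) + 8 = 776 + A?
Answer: -402985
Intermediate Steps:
V = -80
Q(A, c) = 768 + A (Q(A, c) = -8 + (776 + A) = 768 + A)
r = -162710
((792 + V)*(-341) + Q(1749, 1238)) + r = ((792 - 80)*(-341) + (768 + 1749)) - 162710 = (712*(-341) + 2517) - 162710 = (-242792 + 2517) - 162710 = -240275 - 162710 = -402985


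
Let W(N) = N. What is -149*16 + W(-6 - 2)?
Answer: -2392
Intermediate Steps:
-149*16 + W(-6 - 2) = -149*16 + (-6 - 2) = -2384 - 8 = -2392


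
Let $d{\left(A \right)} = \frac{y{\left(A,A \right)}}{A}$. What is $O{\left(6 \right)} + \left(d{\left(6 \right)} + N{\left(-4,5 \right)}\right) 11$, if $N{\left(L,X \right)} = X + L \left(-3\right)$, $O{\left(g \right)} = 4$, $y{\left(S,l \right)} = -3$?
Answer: $\frac{371}{2} \approx 185.5$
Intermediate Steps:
$N{\left(L,X \right)} = X - 3 L$
$d{\left(A \right)} = - \frac{3}{A}$
$O{\left(6 \right)} + \left(d{\left(6 \right)} + N{\left(-4,5 \right)}\right) 11 = 4 + \left(- \frac{3}{6} + \left(5 - -12\right)\right) 11 = 4 + \left(\left(-3\right) \frac{1}{6} + \left(5 + 12\right)\right) 11 = 4 + \left(- \frac{1}{2} + 17\right) 11 = 4 + \frac{33}{2} \cdot 11 = 4 + \frac{363}{2} = \frac{371}{2}$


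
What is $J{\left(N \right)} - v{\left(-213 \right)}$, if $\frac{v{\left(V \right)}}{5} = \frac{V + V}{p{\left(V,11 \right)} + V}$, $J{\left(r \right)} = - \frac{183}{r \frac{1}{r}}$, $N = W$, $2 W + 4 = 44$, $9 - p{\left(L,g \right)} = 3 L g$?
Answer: $- \frac{83123}{455} \approx -182.69$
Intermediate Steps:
$p{\left(L,g \right)} = 9 - 3 L g$
$W = 20$ ($W = -2 + \frac{1}{2} \cdot 44 = -2 + 22 = 20$)
$N = 20$
$J{\left(r \right)} = -183$ ($J{\left(r \right)} = - \frac{183}{1} = \left(-183\right) 1 = -183$)
$v{\left(V \right)} = \frac{10 V}{9 - 32 V}$ ($v{\left(V \right)} = 5 \frac{V + V}{\left(9 - 3 V 11\right) + V} = 5 \frac{2 V}{\left(9 - 33 V\right) + V} = 5 \frac{2 V}{9 - 32 V} = \frac{10 V}{9 - 32 V}$)
$J{\left(N \right)} - v{\left(-213 \right)} = -183 - 10 \left(-213\right) \frac{1}{9 - -6816} = -183 - 10 \left(-213\right) \frac{1}{9 + 6816} = -183 - 10 \left(-213\right) \frac{1}{6825} = -183 - - \frac{142}{455} = -183 + \frac{142}{455} = - \frac{83123}{455}$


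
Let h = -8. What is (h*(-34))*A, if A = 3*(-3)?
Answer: -2448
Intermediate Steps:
A = -9
(h*(-34))*A = -8*(-34)*(-9) = 272*(-9) = -2448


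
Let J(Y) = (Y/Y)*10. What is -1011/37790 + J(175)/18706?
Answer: -9266933/353449870 ≈ -0.026219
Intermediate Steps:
J(Y) = 10 (J(Y) = 1*10 = 10)
-1011/37790 + J(175)/18706 = -1011/37790 + 10/18706 = -1011*1/37790 + 10*(1/18706) = -1011/37790 + 5/9353 = -9266933/353449870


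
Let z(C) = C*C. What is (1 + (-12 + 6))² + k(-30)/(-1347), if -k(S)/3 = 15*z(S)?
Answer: 24725/449 ≈ 55.067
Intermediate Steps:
z(C) = C²
k(S) = -45*S²
(1 + (-12 + 6))² + k(-30)/(-1347) = (1 + (-12 + 6))² - 45*(-30)²/(-1347) = (1 - 6)² - 45*900*(-1/1347) = (-5)² - 40500*(-1/1347) = 25 + 13500/449 = 24725/449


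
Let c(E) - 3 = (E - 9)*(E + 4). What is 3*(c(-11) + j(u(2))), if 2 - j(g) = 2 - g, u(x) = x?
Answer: 435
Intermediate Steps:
c(E) = 3 + (-9 + E)*(4 + E) (c(E) = 3 + (E - 9)*(E + 4) = 3 + (-9 + E)*(4 + E))
j(g) = g (j(g) = 2 - (2 - g) = 2 + (-2 + g) = g)
3*(c(-11) + j(u(2))) = 3*((-33 + (-11)² - 5*(-11)) + 2) = 3*((-33 + 121 + 55) + 2) = 3*(143 + 2) = 3*145 = 435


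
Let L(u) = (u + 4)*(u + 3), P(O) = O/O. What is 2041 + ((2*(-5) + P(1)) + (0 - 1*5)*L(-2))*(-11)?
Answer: 2250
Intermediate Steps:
P(O) = 1
L(u) = (3 + u)*(4 + u) (L(u) = (4 + u)*(3 + u) = (3 + u)*(4 + u))
2041 + ((2*(-5) + P(1)) + (0 - 1*5)*L(-2))*(-11) = 2041 + ((2*(-5) + 1) + (0 - 1*5)*(12 + (-2)² + 7*(-2)))*(-11) = 2041 + ((-10 + 1) + (0 - 5)*(12 + 4 - 14))*(-11) = 2041 + (-9 - 5*2)*(-11) = 2041 + (-9 - 10)*(-11) = 2041 - 19*(-11) = 2041 + 209 = 2250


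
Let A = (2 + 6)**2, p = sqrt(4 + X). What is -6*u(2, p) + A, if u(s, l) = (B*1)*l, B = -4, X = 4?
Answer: 64 + 48*sqrt(2) ≈ 131.88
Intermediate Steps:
p = 2*sqrt(2) (p = sqrt(4 + 4) = sqrt(8) = 2*sqrt(2) ≈ 2.8284)
u(s, l) = -4*l (u(s, l) = (-4*1)*l = -4*l)
A = 64 (A = 8**2 = 64)
-6*u(2, p) + A = -(-24)*2*sqrt(2) + 64 = -(-48)*sqrt(2) + 64 = 48*sqrt(2) + 64 = 64 + 48*sqrt(2)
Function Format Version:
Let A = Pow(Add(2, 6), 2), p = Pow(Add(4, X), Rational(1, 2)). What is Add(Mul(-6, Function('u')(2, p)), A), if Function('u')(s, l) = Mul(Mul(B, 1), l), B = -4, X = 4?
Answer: Add(64, Mul(48, Pow(2, Rational(1, 2)))) ≈ 131.88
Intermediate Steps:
p = Mul(2, Pow(2, Rational(1, 2))) (p = Pow(Add(4, 4), Rational(1, 2)) = Pow(8, Rational(1, 2)) = Mul(2, Pow(2, Rational(1, 2))) ≈ 2.8284)
Function('u')(s, l) = Mul(-4, l) (Function('u')(s, l) = Mul(Mul(-4, 1), l) = Mul(-4, l))
A = 64 (A = Pow(8, 2) = 64)
Add(Mul(-6, Function('u')(2, p)), A) = Add(Mul(-6, Mul(-4, Mul(2, Pow(2, Rational(1, 2))))), 64) = Add(Mul(-6, Mul(-8, Pow(2, Rational(1, 2)))), 64) = Add(Mul(48, Pow(2, Rational(1, 2))), 64) = Add(64, Mul(48, Pow(2, Rational(1, 2))))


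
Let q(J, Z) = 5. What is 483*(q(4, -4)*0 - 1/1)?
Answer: -483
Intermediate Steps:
483*(q(4, -4)*0 - 1/1) = 483*(5*0 - 1/1) = 483*(0 - 1*1) = 483*(0 - 1) = 483*(-1) = -483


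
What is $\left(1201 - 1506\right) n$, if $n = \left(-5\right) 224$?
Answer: $341600$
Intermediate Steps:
$n = -1120$
$\left(1201 - 1506\right) n = \left(1201 - 1506\right) \left(-1120\right) = \left(-305\right) \left(-1120\right) = 341600$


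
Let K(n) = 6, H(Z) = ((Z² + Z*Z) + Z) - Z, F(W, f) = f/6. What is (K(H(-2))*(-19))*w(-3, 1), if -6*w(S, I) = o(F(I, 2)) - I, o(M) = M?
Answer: -38/3 ≈ -12.667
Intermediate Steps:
F(W, f) = f/6 (F(W, f) = f*(⅙) = f/6)
w(S, I) = -1/18 + I/6 (w(S, I) = -((⅙)*2 - I)/6 = -(⅓ - I)/6 = -1/18 + I/6)
H(Z) = 2*Z² (H(Z) = ((Z² + Z²) + Z) - Z = (2*Z² + Z) - Z = (Z + 2*Z²) - Z = 2*Z²)
(K(H(-2))*(-19))*w(-3, 1) = (6*(-19))*(-1/18 + (⅙)*1) = -114*(-1/18 + ⅙) = -114*⅑ = -38/3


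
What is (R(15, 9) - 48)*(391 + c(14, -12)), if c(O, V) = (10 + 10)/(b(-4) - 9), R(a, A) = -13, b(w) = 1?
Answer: -47397/2 ≈ -23699.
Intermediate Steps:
c(O, V) = -5/2 (c(O, V) = (10 + 10)/(1 - 9) = 20/(-8) = 20*(-⅛) = -5/2)
(R(15, 9) - 48)*(391 + c(14, -12)) = (-13 - 48)*(391 - 5/2) = -61*777/2 = -47397/2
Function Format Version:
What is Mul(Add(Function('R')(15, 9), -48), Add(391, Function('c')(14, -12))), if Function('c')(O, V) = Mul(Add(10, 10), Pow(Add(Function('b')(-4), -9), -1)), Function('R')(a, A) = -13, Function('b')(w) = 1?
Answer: Rational(-47397, 2) ≈ -23699.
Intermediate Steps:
Function('c')(O, V) = Rational(-5, 2) (Function('c')(O, V) = Mul(Add(10, 10), Pow(Add(1, -9), -1)) = Mul(20, Pow(-8, -1)) = Mul(20, Rational(-1, 8)) = Rational(-5, 2))
Mul(Add(Function('R')(15, 9), -48), Add(391, Function('c')(14, -12))) = Mul(Add(-13, -48), Add(391, Rational(-5, 2))) = Mul(-61, Rational(777, 2)) = Rational(-47397, 2)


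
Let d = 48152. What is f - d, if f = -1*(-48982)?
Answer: 830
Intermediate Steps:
f = 48982
f - d = 48982 - 1*48152 = 48982 - 48152 = 830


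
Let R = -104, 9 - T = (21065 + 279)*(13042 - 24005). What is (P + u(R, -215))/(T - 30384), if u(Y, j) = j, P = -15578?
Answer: -15793/233963897 ≈ -6.7502e-5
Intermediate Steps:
T = 233994281 (T = 9 - (21065 + 279)*(13042 - 24005) = 9 - 21344*(-10963) = 9 - 1*(-233994272) = 9 + 233994272 = 233994281)
(P + u(R, -215))/(T - 30384) = (-15578 - 215)/(233994281 - 30384) = -15793/233963897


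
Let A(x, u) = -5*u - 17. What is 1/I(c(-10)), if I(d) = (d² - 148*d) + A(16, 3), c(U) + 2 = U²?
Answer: -1/4932 ≈ -0.00020276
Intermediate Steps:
c(U) = -2 + U²
A(x, u) = -17 - 5*u
I(d) = -32 + d² - 148*d (I(d) = (d² - 148*d) + (-17 - 5*3) = (d² - 148*d) + (-17 - 15) = (d² - 148*d) - 32 = -32 + d² - 148*d)
1/I(c(-10)) = 1/(-32 + (-2 + (-10)²)² - 148*(-2 + (-10)²)) = 1/(-32 + (-2 + 100)² - 148*(-2 + 100)) = 1/(-32 + 98² - 148*98) = 1/(-32 + 9604 - 14504) = 1/(-4932) = -1/4932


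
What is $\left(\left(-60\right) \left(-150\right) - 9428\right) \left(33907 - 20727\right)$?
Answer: $-5641040$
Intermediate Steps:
$\left(\left(-60\right) \left(-150\right) - 9428\right) \left(33907 - 20727\right) = \left(9000 - 9428\right) 13180 = \left(-428\right) 13180 = -5641040$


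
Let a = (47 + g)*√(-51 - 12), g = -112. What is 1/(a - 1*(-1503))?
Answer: 167/280576 + 65*I*√7/841728 ≈ 0.0005952 + 0.00020431*I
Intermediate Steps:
a = -195*I*√7 (a = (47 - 112)*√(-51 - 12) = -195*I*√7 ≈ -515.92*I)
1/(a - 1*(-1503)) = 1/(-195*I*√7 - 1*(-1503)) = 1/(-195*I*√7 + 1503) = 1/(1503 - 195*I*√7)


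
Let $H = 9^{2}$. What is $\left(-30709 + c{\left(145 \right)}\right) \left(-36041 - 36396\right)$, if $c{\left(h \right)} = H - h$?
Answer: $2229103801$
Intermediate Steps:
$H = 81$
$c{\left(h \right)} = 81 - h$
$\left(-30709 + c{\left(145 \right)}\right) \left(-36041 - 36396\right) = \left(-30709 + \left(81 - 145\right)\right) \left(-36041 - 36396\right) = \left(-30709 + \left(81 - 145\right)\right) \left(-72437\right) = \left(-30709 - 64\right) \left(-72437\right) = \left(-30773\right) \left(-72437\right) = 2229103801$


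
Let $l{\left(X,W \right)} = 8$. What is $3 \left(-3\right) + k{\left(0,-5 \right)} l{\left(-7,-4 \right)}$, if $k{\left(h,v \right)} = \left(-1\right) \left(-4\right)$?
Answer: $23$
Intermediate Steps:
$k{\left(h,v \right)} = 4$
$3 \left(-3\right) + k{\left(0,-5 \right)} l{\left(-7,-4 \right)} = 3 \left(-3\right) + 4 \cdot 8 = -9 + 32 = 23$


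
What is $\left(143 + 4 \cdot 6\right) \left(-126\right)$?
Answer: $-21042$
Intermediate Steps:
$\left(143 + 4 \cdot 6\right) \left(-126\right) = \left(143 + 24\right) \left(-126\right) = 167 \left(-126\right) = -21042$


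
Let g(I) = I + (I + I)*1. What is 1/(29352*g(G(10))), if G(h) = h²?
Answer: 1/8805600 ≈ 1.1356e-7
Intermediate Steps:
g(I) = 3*I (g(I) = I + (2*I)*1 = I + 2*I = 3*I)
1/(29352*g(G(10))) = 1/(29352*((3*10²))) = 1/(29352*((3*100))) = (1/29352)/300 = (1/29352)*(1/300) = 1/8805600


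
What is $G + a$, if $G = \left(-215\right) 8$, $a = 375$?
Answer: $-1345$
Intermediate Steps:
$G = -1720$
$G + a = -1720 + 375 = -1345$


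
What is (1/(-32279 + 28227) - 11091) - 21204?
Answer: -130859341/4052 ≈ -32295.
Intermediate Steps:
(1/(-32279 + 28227) - 11091) - 21204 = (1/(-4052) - 11091) - 21204 = (-1/4052 - 11091) - 21204 = -44940733/4052 - 21204 = -130859341/4052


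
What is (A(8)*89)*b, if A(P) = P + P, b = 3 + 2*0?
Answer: 4272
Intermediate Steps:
b = 3 (b = 3 + 0 = 3)
A(P) = 2*P
(A(8)*89)*b = ((2*8)*89)*3 = (16*89)*3 = 1424*3 = 4272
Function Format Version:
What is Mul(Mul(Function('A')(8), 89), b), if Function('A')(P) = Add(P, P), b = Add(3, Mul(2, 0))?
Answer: 4272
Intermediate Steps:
b = 3 (b = Add(3, 0) = 3)
Function('A')(P) = Mul(2, P)
Mul(Mul(Function('A')(8), 89), b) = Mul(Mul(Mul(2, 8), 89), 3) = Mul(Mul(16, 89), 3) = Mul(1424, 3) = 4272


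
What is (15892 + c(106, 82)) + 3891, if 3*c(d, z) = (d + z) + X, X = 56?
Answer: 59593/3 ≈ 19864.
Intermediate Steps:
c(d, z) = 56/3 + d/3 + z/3 (c(d, z) = ((d + z) + 56)/3 = (56 + d + z)/3 = 56/3 + d/3 + z/3)
(15892 + c(106, 82)) + 3891 = (15892 + (56/3 + (1/3)*106 + (1/3)*82)) + 3891 = (15892 + (56/3 + 106/3 + 82/3)) + 3891 = (15892 + 244/3) + 3891 = 47920/3 + 3891 = 59593/3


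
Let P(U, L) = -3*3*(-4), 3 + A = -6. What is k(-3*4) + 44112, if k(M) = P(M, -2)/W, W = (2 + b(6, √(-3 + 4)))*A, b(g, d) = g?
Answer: 88223/2 ≈ 44112.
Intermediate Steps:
A = -9 (A = -3 - 6 = -9)
P(U, L) = 36 (P(U, L) = -9*(-4) = 36)
W = -72 (W = (2 + 6)*(-9) = 8*(-9) = -72)
k(M) = -½ (k(M) = 36/(-72) = 36*(-1/72) = -½)
k(-3*4) + 44112 = -½ + 44112 = 88223/2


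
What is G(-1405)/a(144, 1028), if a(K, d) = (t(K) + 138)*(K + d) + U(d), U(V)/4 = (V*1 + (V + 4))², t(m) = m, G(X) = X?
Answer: -1405/17304904 ≈ -8.1191e-5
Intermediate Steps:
U(V) = 4*(4 + 2*V)² (U(V) = 4*(V*1 + (V + 4))² = 4*(V + (4 + V))² = 4*(4 + 2*V)²)
a(K, d) = 16*(2 + d)² + (138 + K)*(K + d) (a(K, d) = (K + 138)*(K + d) + 16*(2 + d)² = (138 + K)*(K + d) + 16*(2 + d)² = 16*(2 + d)² + (138 + K)*(K + d))
G(-1405)/a(144, 1028) = -1405/(144² + 16*(2 + 1028)² + 138*144 + 138*1028 + 144*1028) = -1405/(20736 + 16*1030² + 19872 + 141864 + 148032) = -1405/(20736 + 16*1060900 + 19872 + 141864 + 148032) = -1405/(20736 + 16974400 + 19872 + 141864 + 148032) = -1405/17304904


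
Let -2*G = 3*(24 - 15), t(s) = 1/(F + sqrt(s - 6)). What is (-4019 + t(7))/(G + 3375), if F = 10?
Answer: -9824/8217 ≈ -1.1956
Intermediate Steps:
t(s) = 1/(10 + sqrt(-6 + s)) (t(s) = 1/(10 + sqrt(s - 6)) = 1/(10 + sqrt(-6 + s)))
G = -27/2 (G = -3*(24 - 15)/2 = -3*9/2 = -1/2*27 = -27/2 ≈ -13.500)
(-4019 + t(7))/(G + 3375) = (-4019 + 1/(10 + sqrt(-6 + 7)))/(-27/2 + 3375) = (-4019 + 1/(10 + sqrt(1)))/(6723/2) = (-4019 + 1/(10 + 1))*(2/6723) = (-4019 + 1/11)*(2/6723) = -44208/11*2/6723 = -9824/8217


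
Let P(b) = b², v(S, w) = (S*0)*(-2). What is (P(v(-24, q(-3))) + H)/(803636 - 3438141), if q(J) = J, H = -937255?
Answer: 187451/526901 ≈ 0.35576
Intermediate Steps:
v(S, w) = 0 (v(S, w) = 0*(-2) = 0)
(P(v(-24, q(-3))) + H)/(803636 - 3438141) = (0² - 937255)/(803636 - 3438141) = (0 - 937255)/(-2634505) = -937255*(-1/2634505) = 187451/526901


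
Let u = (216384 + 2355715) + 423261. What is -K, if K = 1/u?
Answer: -1/2995360 ≈ -3.3385e-7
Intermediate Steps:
u = 2995360 (u = 2572099 + 423261 = 2995360)
K = 1/2995360 ≈ 3.3385e-7
-K = -1*1/2995360 = -1/2995360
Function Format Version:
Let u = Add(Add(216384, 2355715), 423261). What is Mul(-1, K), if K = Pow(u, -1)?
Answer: Rational(-1, 2995360) ≈ -3.3385e-7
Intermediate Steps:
u = 2995360 (u = Add(2572099, 423261) = 2995360)
K = Rational(1, 2995360) (K = Pow(2995360, -1) = Rational(1, 2995360) ≈ 3.3385e-7)
Mul(-1, K) = Mul(-1, Rational(1, 2995360)) = Rational(-1, 2995360)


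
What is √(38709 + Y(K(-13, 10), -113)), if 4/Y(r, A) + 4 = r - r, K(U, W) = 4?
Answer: 2*√9677 ≈ 196.74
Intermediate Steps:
Y(r, A) = -1 (Y(r, A) = 4/(-4 + (r - r)) = 4/(-4 + 0) = 4/(-4) = 4*(-¼) = -1)
√(38709 + Y(K(-13, 10), -113)) = √(38709 - 1) = √38708 = 2*√9677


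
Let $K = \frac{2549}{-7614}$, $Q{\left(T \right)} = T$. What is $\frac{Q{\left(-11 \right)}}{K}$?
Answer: $\frac{83754}{2549} \approx 32.858$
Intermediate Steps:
$K = - \frac{2549}{7614}$ ($K = 2549 \left(- \frac{1}{7614}\right) = - \frac{2549}{7614} \approx -0.33478$)
$\frac{Q{\left(-11 \right)}}{K} = - \frac{11}{- \frac{2549}{7614}} = \left(-11\right) \left(- \frac{7614}{2549}\right) = \frac{83754}{2549}$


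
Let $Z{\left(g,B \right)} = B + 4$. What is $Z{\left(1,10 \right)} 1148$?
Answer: $16072$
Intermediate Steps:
$Z{\left(g,B \right)} = 4 + B$
$Z{\left(1,10 \right)} 1148 = \left(4 + 10\right) 1148 = 14 \cdot 1148 = 16072$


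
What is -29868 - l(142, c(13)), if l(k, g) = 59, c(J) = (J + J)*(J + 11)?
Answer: -29927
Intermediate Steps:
c(J) = 2*J*(11 + J) (c(J) = (2*J)*(11 + J) = 2*J*(11 + J))
-29868 - l(142, c(13)) = -29868 - 1*59 = -29868 - 59 = -29927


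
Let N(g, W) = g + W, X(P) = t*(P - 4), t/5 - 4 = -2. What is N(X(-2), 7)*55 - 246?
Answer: -3161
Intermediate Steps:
t = 10 (t = 20 + 5*(-2) = 20 - 10 = 10)
X(P) = -40 + 10*P (X(P) = 10*(P - 4) = 10*(-4 + P) = -40 + 10*P)
N(g, W) = W + g
N(X(-2), 7)*55 - 246 = (7 + (-40 + 10*(-2)))*55 - 246 = (7 + (-40 - 20))*55 - 246 = (7 - 60)*55 - 246 = -53*55 - 246 = -2915 - 246 = -3161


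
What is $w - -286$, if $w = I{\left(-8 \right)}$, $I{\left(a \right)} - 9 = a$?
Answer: $287$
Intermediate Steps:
$I{\left(a \right)} = 9 + a$
$w = 1$ ($w = 9 - 8 = 1$)
$w - -286 = 1 - -286 = 1 + 286 = 287$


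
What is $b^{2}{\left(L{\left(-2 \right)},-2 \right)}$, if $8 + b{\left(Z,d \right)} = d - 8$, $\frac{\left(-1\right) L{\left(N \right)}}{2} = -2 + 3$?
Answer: $324$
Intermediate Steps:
$L{\left(N \right)} = -2$ ($L{\left(N \right)} = - 2 \left(-2 + 3\right) = \left(-2\right) 1 = -2$)
$b{\left(Z,d \right)} = -16 + d$ ($b{\left(Z,d \right)} = -8 + \left(d - 8\right) = -8 + \left(-8 + d\right) = -16 + d$)
$b^{2}{\left(L{\left(-2 \right)},-2 \right)} = \left(-16 - 2\right)^{2} = \left(-18\right)^{2} = 324$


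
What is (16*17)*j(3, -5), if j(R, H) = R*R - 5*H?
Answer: 9248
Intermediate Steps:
j(R, H) = R**2 - 5*H
(16*17)*j(3, -5) = (16*17)*(3**2 - 5*(-5)) = 272*(9 + 25) = 272*34 = 9248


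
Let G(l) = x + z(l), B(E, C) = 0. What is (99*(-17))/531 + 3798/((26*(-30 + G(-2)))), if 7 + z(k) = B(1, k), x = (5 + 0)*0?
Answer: -201988/28379 ≈ -7.1175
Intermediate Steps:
x = 0 (x = 5*0 = 0)
z(k) = -7 (z(k) = -7 + 0 = -7)
G(l) = -7 (G(l) = 0 - 7 = -7)
(99*(-17))/531 + 3798/((26*(-30 + G(-2)))) = (99*(-17))/531 + 3798/((26*(-30 - 7))) = -1683*1/531 + 3798/((26*(-37))) = -187/59 + 3798/(-962) = -187/59 + 3798*(-1/962) = -187/59 - 1899/481 = -201988/28379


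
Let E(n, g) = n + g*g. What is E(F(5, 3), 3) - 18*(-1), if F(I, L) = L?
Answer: 30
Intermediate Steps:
E(n, g) = n + g²
E(F(5, 3), 3) - 18*(-1) = (3 + 3²) - 18*(-1) = (3 + 9) + 18 = 12 + 18 = 30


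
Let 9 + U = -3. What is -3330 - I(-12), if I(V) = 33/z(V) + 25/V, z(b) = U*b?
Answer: -159751/48 ≈ -3328.1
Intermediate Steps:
U = -12 (U = -9 - 3 = -12)
z(b) = -12*b
I(V) = 89/(4*V) (I(V) = 33/((-12*V)) + 25/V = 33*(-1/(12*V)) + 25/V = -11/(4*V) + 25/V = 89/(4*V))
-3330 - I(-12) = -3330 - 89/(4*(-12)) = -3330 - 89*(-1)/(4*12) = -3330 - 1*(-89/48) = -3330 + 89/48 = -159751/48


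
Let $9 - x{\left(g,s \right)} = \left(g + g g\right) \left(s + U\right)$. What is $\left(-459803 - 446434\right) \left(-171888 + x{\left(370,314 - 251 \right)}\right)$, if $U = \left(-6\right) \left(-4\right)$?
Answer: $10978489419453$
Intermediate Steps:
$U = 24$
$x{\left(g,s \right)} = 9 - \left(24 + s\right) \left(g + g^{2}\right)$ ($x{\left(g,s \right)} = 9 - \left(g + g g\right) \left(s + 24\right) = 9 - \left(g + g^{2}\right) \left(24 + s\right) = 9 - \left(24 + s\right) \left(g + g^{2}\right)$)
$\left(-459803 - 446434\right) \left(-171888 + x{\left(370,314 - 251 \right)}\right) = \left(-459803 - 446434\right) \left(-171888 - \left(8871 + 3285600 + 370 \left(314 - 251\right) + \left(314 - 251\right) 370^{2}\right)\right) = - 906237 \left(-171888 - \left(3294471 + 370 \left(314 - 251\right) + \left(314 - 251\right) 136900\right)\right) = - 906237 \left(-171888 - \left(3294471 + 23310 + 8624700\right)\right) = - 906237 \left(-171888 - 11942481\right) = \left(-906237\right) \left(-12114369\right) = 10978489419453$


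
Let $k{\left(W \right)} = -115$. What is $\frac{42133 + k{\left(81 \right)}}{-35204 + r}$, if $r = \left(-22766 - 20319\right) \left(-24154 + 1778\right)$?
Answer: $\frac{21009}{482017378} \approx 4.3586 \cdot 10^{-5}$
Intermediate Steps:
$r = 964069960$ ($r = \left(-43085\right) \left(-22376\right) = 964069960$)
$\frac{42133 + k{\left(81 \right)}}{-35204 + r} = \frac{42133 - 115}{-35204 + 964069960} = \frac{42018}{964034756} = 42018 \cdot \frac{1}{964034756} = \frac{21009}{482017378}$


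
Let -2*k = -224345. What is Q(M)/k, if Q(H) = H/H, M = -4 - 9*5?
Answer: 2/224345 ≈ 8.9148e-6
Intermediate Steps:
k = 224345/2 (k = -1/2*(-224345) = 224345/2 ≈ 1.1217e+5)
M = -49 (M = -4 - 45 = -49)
Q(H) = 1
Q(M)/k = 1/(224345/2) = 1*(2/224345) = 2/224345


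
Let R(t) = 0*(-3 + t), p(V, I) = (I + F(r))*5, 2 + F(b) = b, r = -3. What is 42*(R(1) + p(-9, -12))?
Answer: -3570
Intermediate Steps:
F(b) = -2 + b
p(V, I) = -25 + 5*I (p(V, I) = (I + (-2 - 3))*5 = (I - 5)*5 = (-5 + I)*5 = -25 + 5*I)
R(t) = 0
42*(R(1) + p(-9, -12)) = 42*(0 + (-25 + 5*(-12))) = 42*(0 + (-25 - 60)) = 42*(0 - 85) = 42*(-85) = -3570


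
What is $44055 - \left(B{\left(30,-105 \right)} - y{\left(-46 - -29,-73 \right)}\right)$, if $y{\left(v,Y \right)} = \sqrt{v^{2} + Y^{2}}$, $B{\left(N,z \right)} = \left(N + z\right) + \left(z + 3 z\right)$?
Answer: $44550 + 53 \sqrt{2} \approx 44625.0$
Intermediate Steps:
$B{\left(N,z \right)} = N + 5 z$ ($B{\left(N,z \right)} = \left(N + z\right) + 4 z = N + 5 z$)
$y{\left(v,Y \right)} = \sqrt{Y^{2} + v^{2}}$
$44055 - \left(B{\left(30,-105 \right)} - y{\left(-46 - -29,-73 \right)}\right) = 44055 - \left(\left(30 + 5 \left(-105\right)\right) - \sqrt{\left(-73\right)^{2} + \left(-46 - -29\right)^{2}}\right) = 44055 - \left(\left(30 - 525\right) - \sqrt{5329 + \left(-46 + 29\right)^{2}}\right) = 44055 - \left(-495 - \sqrt{5329 + \left(-17\right)^{2}}\right) = 44055 - \left(-495 - \sqrt{5329 + 289}\right) = 44055 - \left(-495 - \sqrt{5618}\right) = 44055 - \left(-495 - 53 \sqrt{2}\right) = 44055 + \left(495 + 53 \sqrt{2}\right) = 44550 + 53 \sqrt{2}$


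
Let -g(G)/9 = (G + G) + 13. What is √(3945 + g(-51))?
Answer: √4746 ≈ 68.891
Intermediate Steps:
g(G) = -117 - 18*G (g(G) = -9*((G + G) + 13) = -9*(2*G + 13) = -9*(13 + 2*G) = -117 - 18*G)
√(3945 + g(-51)) = √(3945 + (-117 - 18*(-51))) = √(3945 + (-117 + 918)) = √(3945 + 801) = √4746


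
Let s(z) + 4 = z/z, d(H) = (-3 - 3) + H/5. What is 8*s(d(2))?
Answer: -24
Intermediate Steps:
d(H) = -6 + H/5 (d(H) = -6 + H*(⅕) = -6 + H/5)
s(z) = -3 (s(z) = -4 + z/z = -4 + 1 = -3)
8*s(d(2)) = 8*(-3) = -24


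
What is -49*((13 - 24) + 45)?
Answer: -1666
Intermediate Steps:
-49*((13 - 24) + 45) = -49*(-11 + 45) = -49*34 = -1666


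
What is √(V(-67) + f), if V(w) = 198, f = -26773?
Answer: 5*I*√1063 ≈ 163.02*I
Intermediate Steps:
√(V(-67) + f) = √(198 - 26773) = √(-26575) = 5*I*√1063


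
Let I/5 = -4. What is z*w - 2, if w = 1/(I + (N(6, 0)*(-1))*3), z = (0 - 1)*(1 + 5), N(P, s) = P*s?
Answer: -17/10 ≈ -1.7000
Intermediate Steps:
I = -20 (I = 5*(-4) = -20)
z = -6 (z = -1*6 = -6)
w = -1/20 (w = 1/(-20 + ((6*0)*(-1))*3) = 1/(-20 + (0*(-1))*3) = 1/(-20 + 0*3) = 1/(-20 + 0) = 1/(-20) = -1/20 ≈ -0.050000)
z*w - 2 = -6*(-1/20) - 2 = 3/10 - 2 = -17/10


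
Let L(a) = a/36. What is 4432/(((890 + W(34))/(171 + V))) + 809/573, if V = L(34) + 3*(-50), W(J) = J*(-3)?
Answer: 42274649/338643 ≈ 124.84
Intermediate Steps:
L(a) = a/36 (L(a) = a*(1/36) = a/36)
W(J) = -3*J
V = -2683/18 (V = (1/36)*34 + 3*(-50) = 17/18 - 150 = -2683/18 ≈ -149.06)
4432/(((890 + W(34))/(171 + V))) + 809/573 = 4432/(((890 - 3*34)/(171 - 2683/18))) + 809/573 = 4432/(((890 - 102)/(395/18))) + 809*(1/573) = 4432/((788*(18/395))) + 809/573 = 4432/(14184/395) + 809/573 = 4432*(395/14184) + 809/573 = 218830/1773 + 809/573 = 42274649/338643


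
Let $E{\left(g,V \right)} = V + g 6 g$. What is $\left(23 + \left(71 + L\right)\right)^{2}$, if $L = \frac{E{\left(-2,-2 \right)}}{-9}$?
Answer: $\frac{678976}{81} \approx 8382.4$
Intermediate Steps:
$E{\left(g,V \right)} = V + 6 g^{2}$ ($E{\left(g,V \right)} = V + 6 g g = V + 6 g^{2}$)
$L = - \frac{22}{9}$ ($L = \frac{-2 + 6 \left(-2\right)^{2}}{-9} = \left(-2 + 6 \cdot 4\right) \left(- \frac{1}{9}\right) = \left(-2 + 24\right) \left(- \frac{1}{9}\right) = 22 \left(- \frac{1}{9}\right) = - \frac{22}{9} \approx -2.4444$)
$\left(23 + \left(71 + L\right)\right)^{2} = \left(23 + \left(71 - \frac{22}{9}\right)\right)^{2} = \left(23 + \frac{617}{9}\right)^{2} = \left(\frac{824}{9}\right)^{2} = \frac{678976}{81}$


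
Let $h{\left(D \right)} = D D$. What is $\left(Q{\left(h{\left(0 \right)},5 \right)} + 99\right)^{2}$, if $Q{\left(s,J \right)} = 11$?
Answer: $12100$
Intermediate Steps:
$h{\left(D \right)} = D^{2}$
$\left(Q{\left(h{\left(0 \right)},5 \right)} + 99\right)^{2} = \left(11 + 99\right)^{2} = 110^{2} = 12100$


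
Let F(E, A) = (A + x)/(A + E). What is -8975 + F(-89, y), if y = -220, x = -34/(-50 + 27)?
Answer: -63780299/7107 ≈ -8974.3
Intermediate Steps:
x = 34/23 (x = -34/(-23) = -34*(-1/23) = 34/23 ≈ 1.4783)
F(E, A) = (34/23 + A)/(A + E) (F(E, A) = (A + 34/23)/(A + E) = (34/23 + A)/(A + E))
-8975 + F(-89, y) = -8975 + (34/23 - 220)/(-220 - 89) = -8975 - 5026/23/(-309) = -8975 - 1/309*(-5026/23) = -8975 + 5026/7107 = -63780299/7107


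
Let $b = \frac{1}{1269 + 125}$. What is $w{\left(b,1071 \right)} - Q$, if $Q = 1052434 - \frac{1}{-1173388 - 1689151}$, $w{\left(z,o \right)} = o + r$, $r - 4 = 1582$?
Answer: $- \frac{3005027603804}{2862539} \approx -1.0498 \cdot 10^{6}$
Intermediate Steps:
$r = 1586$ ($r = 4 + 1582 = 1586$)
$b = \frac{1}{1394} \approx 0.00071736$
$w{\left(z,o \right)} = 1586 + o$ ($w{\left(z,o \right)} = o + 1586 = 1586 + o$)
$Q = \frac{3012633369927}{2862539}$ ($Q = 1052434 - \frac{1}{-2862539} = 1052434 - - \frac{1}{2862539} = 1052434 + \frac{1}{2862539} = \frac{3012633369927}{2862539} \approx 1.0524 \cdot 10^{6}$)
$w{\left(b,1071 \right)} - Q = \left(1586 + 1071\right) - \frac{3012633369927}{2862539} = 2657 - \frac{3012633369927}{2862539} = - \frac{3005027603804}{2862539}$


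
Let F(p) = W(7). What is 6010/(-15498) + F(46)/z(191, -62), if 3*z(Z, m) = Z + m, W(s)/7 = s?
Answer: 250486/333207 ≈ 0.75174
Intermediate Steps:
W(s) = 7*s
z(Z, m) = Z/3 + m/3 (z(Z, m) = (Z + m)/3 = Z/3 + m/3)
F(p) = 49 (F(p) = 7*7 = 49)
6010/(-15498) + F(46)/z(191, -62) = 6010/(-15498) + 49/((⅓)*191 + (⅓)*(-62)) = 6010*(-1/15498) + 49/(191/3 - 62/3) = -3005/7749 + 49/43 = 250486/333207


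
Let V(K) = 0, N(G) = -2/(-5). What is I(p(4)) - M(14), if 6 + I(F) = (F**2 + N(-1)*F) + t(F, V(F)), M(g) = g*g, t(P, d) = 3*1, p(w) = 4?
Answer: -907/5 ≈ -181.40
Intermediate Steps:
N(G) = 2/5 (N(G) = -2*(-1/5) = 2/5)
t(P, d) = 3
M(g) = g**2
I(F) = -3 + F**2 + 2*F/5 (I(F) = -6 + ((F**2 + 2*F/5) + 3) = -6 + (3 + F**2 + 2*F/5) = -3 + F**2 + 2*F/5)
I(p(4)) - M(14) = (-3 + 4**2 + (2/5)*4) - 1*14**2 = (-3 + 16 + 8/5) - 1*196 = 73/5 - 196 = -907/5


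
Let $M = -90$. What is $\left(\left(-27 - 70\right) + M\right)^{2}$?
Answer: $34969$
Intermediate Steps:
$\left(\left(-27 - 70\right) + M\right)^{2} = \left(\left(-27 - 70\right) - 90\right)^{2} = \left(-97 - 90\right)^{2} = \left(-187\right)^{2} = 34969$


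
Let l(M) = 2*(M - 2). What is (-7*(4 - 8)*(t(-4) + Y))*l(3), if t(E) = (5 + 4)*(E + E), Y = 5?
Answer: -3752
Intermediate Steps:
l(M) = -4 + 2*M (l(M) = 2*(-2 + M) = -4 + 2*M)
t(E) = 18*E (t(E) = 9*(2*E) = 18*E)
(-7*(4 - 8)*(t(-4) + Y))*l(3) = (-7*(4 - 8)*(18*(-4) + 5))*(-4 + 2*3) = (-(-28)*(-72 + 5))*(-4 + 6) = -(-28)*(-67)*2 = -7*268*2 = -1876*2 = -3752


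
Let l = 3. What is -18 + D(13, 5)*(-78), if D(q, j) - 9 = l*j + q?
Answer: -2904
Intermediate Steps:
D(q, j) = 9 + q + 3*j (D(q, j) = 9 + (3*j + q) = 9 + (q + 3*j) = 9 + q + 3*j)
-18 + D(13, 5)*(-78) = -18 + (9 + 13 + 3*5)*(-78) = -18 + (9 + 13 + 15)*(-78) = -18 + 37*(-78) = -18 - 2886 = -2904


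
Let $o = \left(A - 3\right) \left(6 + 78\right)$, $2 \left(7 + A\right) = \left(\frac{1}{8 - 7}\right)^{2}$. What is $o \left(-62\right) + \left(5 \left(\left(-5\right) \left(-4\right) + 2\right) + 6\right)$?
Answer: $49592$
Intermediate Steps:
$A = - \frac{13}{2}$ ($A = -7 + \frac{\left(\frac{1}{8 - 7}\right)^{2}}{2} = -7 + \frac{\left(1^{-1}\right)^{2}}{2} = -7 + \frac{1^{2}}{2} = -7 + \frac{1}{2} \cdot 1 = -7 + \frac{1}{2} = - \frac{13}{2} \approx -6.5$)
$o = -798$ ($o = \left(- \frac{13}{2} - 3\right) \left(6 + 78\right) = \left(- \frac{19}{2}\right) 84 = -798$)
$o \left(-62\right) + \left(5 \left(\left(-5\right) \left(-4\right) + 2\right) + 6\right) = \left(-798\right) \left(-62\right) + \left(5 \left(\left(-5\right) \left(-4\right) + 2\right) + 6\right) = 49476 + \left(5 \left(20 + 2\right) + 6\right) = 49476 + \left(5 \cdot 22 + 6\right) = 49476 + \left(110 + 6\right) = 49476 + 116 = 49592$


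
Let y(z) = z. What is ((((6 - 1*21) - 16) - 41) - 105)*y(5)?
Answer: -885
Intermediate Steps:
((((6 - 1*21) - 16) - 41) - 105)*y(5) = ((((6 - 1*21) - 16) - 41) - 105)*5 = ((((6 - 21) - 16) - 41) - 105)*5 = (((-15 - 16) - 41) - 105)*5 = ((-31 - 41) - 105)*5 = (-72 - 105)*5 = -177*5 = -885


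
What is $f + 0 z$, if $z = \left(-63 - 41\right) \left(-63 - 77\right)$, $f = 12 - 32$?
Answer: $-20$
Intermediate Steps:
$f = -20$
$z = 14560$ ($z = \left(-104\right) \left(-140\right) = 14560$)
$f + 0 z = -20 + 0 \cdot 14560 = -20 + 0 = -20$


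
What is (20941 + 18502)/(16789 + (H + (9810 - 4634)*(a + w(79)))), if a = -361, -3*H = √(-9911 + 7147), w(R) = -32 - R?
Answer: -861298923321/52981642767565 + 236658*I*√691/52981642767565 ≈ -0.016257 + 1.1742e-7*I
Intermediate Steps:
H = -2*I*√691/3 (H = -√(-9911 + 7147)/3 = -2*I*√691/3 ≈ -17.525*I)
(20941 + 18502)/(16789 + (H + (9810 - 4634)*(a + w(79)))) = (20941 + 18502)/(16789 + (-2*I*√691/3 + (9810 - 4634)*(-361 + (-32 - 1*79)))) = 39443/(16789 + (-2*I*√691/3 + 5176*(-361 + (-32 - 79)))) = 39443/(16789 + (-2*I*√691/3 + 5176*(-361 - 111))) = 39443/(16789 + (-2*I*√691/3 + 5176*(-472))) = 39443/(16789 + (-2*I*√691/3 - 2443072)) = 39443/(16789 + (-2443072 - 2*I*√691/3)) = 39443/(-2426283 - 2*I*√691/3)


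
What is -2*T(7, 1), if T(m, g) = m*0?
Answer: 0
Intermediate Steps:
T(m, g) = 0
-2*T(7, 1) = -2*0 = 0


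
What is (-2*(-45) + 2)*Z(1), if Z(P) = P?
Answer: 92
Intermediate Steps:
(-2*(-45) + 2)*Z(1) = (-2*(-45) + 2)*1 = (90 + 2)*1 = 92*1 = 92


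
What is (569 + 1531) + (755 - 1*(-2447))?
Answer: 5302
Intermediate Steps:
(569 + 1531) + (755 - 1*(-2447)) = 2100 + (755 + 2447) = 2100 + 3202 = 5302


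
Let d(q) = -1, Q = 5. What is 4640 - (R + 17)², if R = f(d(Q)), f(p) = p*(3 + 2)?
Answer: 4496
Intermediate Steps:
f(p) = 5*p (f(p) = p*5 = 5*p)
R = -5 (R = 5*(-1) = -5)
4640 - (R + 17)² = 4640 - (-5 + 17)² = 4640 - 1*12² = 4640 - 1*144 = 4640 - 144 = 4496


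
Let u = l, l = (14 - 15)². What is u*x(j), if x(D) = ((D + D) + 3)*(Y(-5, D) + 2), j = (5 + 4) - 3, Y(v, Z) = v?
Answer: -45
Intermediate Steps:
j = 6 (j = 9 - 3 = 6)
x(D) = -9 - 6*D (x(D) = ((D + D) + 3)*(-5 + 2) = (2*D + 3)*(-3) = (3 + 2*D)*(-3) = -9 - 6*D)
l = 1 (l = (-1)² = 1)
u = 1
u*x(j) = 1*(-9 - 6*6) = 1*(-9 - 36) = 1*(-45) = -45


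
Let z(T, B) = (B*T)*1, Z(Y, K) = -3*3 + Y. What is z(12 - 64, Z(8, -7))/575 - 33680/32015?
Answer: -3540244/3681725 ≈ -0.96157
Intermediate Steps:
Z(Y, K) = -9 + Y
z(T, B) = B*T
z(12 - 64, Z(8, -7))/575 - 33680/32015 = ((-9 + 8)*(12 - 64))/575 - 33680/32015 = -1*(-52)*(1/575) - 33680*1/32015 = 52*(1/575) - 6736/6403 = 52/575 - 6736/6403 = -3540244/3681725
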